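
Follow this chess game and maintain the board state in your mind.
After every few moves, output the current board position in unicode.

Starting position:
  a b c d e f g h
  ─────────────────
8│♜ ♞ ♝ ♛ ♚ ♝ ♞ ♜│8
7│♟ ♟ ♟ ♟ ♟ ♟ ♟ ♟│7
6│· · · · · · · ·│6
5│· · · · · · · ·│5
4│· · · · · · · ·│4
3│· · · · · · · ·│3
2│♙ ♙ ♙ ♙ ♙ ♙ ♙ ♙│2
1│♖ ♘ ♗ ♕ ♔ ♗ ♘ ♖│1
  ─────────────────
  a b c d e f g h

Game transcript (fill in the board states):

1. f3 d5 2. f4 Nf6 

  a b c d e f g h
  ─────────────────
8│♜ ♞ ♝ ♛ ♚ ♝ · ♜│8
7│♟ ♟ ♟ · ♟ ♟ ♟ ♟│7
6│· · · · · ♞ · ·│6
5│· · · ♟ · · · ·│5
4│· · · · · ♙ · ·│4
3│· · · · · · · ·│3
2│♙ ♙ ♙ ♙ ♙ · ♙ ♙│2
1│♖ ♘ ♗ ♕ ♔ ♗ ♘ ♖│1
  ─────────────────
  a b c d e f g h

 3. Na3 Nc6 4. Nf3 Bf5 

  a b c d e f g h
  ─────────────────
8│♜ · · ♛ ♚ ♝ · ♜│8
7│♟ ♟ ♟ · ♟ ♟ ♟ ♟│7
6│· · ♞ · · ♞ · ·│6
5│· · · ♟ · ♝ · ·│5
4│· · · · · ♙ · ·│4
3│♘ · · · · ♘ · ·│3
2│♙ ♙ ♙ ♙ ♙ · ♙ ♙│2
1│♖ · ♗ ♕ ♔ ♗ · ♖│1
  ─────────────────
  a b c d e f g h

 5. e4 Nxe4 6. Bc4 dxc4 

  a b c d e f g h
  ─────────────────
8│♜ · · ♛ ♚ ♝ · ♜│8
7│♟ ♟ ♟ · ♟ ♟ ♟ ♟│7
6│· · ♞ · · · · ·│6
5│· · · · · ♝ · ·│5
4│· · ♟ · ♞ ♙ · ·│4
3│♘ · · · · ♘ · ·│3
2│♙ ♙ ♙ ♙ · · ♙ ♙│2
1│♖ · ♗ ♕ ♔ · · ♖│1
  ─────────────────
  a b c d e f g h

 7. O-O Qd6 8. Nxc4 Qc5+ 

  a b c d e f g h
  ─────────────────
8│♜ · · · ♚ ♝ · ♜│8
7│♟ ♟ ♟ · ♟ ♟ ♟ ♟│7
6│· · ♞ · · · · ·│6
5│· · ♛ · · ♝ · ·│5
4│· · ♘ · ♞ ♙ · ·│4
3│· · · · · ♘ · ·│3
2│♙ ♙ ♙ ♙ · · ♙ ♙│2
1│♖ · ♗ ♕ · ♖ ♔ ·│1
  ─────────────────
  a b c d e f g h

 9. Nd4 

  a b c d e f g h
  ─────────────────
8│♜ · · · ♚ ♝ · ♜│8
7│♟ ♟ ♟ · ♟ ♟ ♟ ♟│7
6│· · ♞ · · · · ·│6
5│· · ♛ · · ♝ · ·│5
4│· · ♘ ♘ ♞ ♙ · ·│4
3│· · · · · · · ·│3
2│♙ ♙ ♙ ♙ · · ♙ ♙│2
1│♖ · ♗ ♕ · ♖ ♔ ·│1
  ─────────────────
  a b c d e f g h


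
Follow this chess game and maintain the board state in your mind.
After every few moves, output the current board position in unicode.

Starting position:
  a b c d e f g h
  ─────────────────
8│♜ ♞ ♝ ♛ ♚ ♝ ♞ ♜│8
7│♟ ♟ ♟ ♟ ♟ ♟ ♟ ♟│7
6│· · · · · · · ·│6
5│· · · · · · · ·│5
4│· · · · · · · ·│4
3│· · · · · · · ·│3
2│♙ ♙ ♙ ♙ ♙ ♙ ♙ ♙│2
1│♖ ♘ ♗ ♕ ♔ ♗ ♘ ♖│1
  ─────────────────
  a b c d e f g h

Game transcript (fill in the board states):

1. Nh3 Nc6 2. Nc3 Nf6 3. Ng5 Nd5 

  a b c d e f g h
  ─────────────────
8│♜ · ♝ ♛ ♚ ♝ · ♜│8
7│♟ ♟ ♟ ♟ ♟ ♟ ♟ ♟│7
6│· · ♞ · · · · ·│6
5│· · · ♞ · · ♘ ·│5
4│· · · · · · · ·│4
3│· · ♘ · · · · ·│3
2│♙ ♙ ♙ ♙ ♙ ♙ ♙ ♙│2
1│♖ · ♗ ♕ ♔ ♗ · ♖│1
  ─────────────────
  a b c d e f g h

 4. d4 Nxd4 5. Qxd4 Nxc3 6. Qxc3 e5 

  a b c d e f g h
  ─────────────────
8│♜ · ♝ ♛ ♚ ♝ · ♜│8
7│♟ ♟ ♟ ♟ · ♟ ♟ ♟│7
6│· · · · · · · ·│6
5│· · · · ♟ · ♘ ·│5
4│· · · · · · · ·│4
3│· · ♕ · · · · ·│3
2│♙ ♙ ♙ · ♙ ♙ ♙ ♙│2
1│♖ · ♗ · ♔ ♗ · ♖│1
  ─────────────────
  a b c d e f g h

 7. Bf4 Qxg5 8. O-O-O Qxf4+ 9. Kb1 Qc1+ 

  a b c d e f g h
  ─────────────────
8│♜ · ♝ · ♚ ♝ · ♜│8
7│♟ ♟ ♟ ♟ · ♟ ♟ ♟│7
6│· · · · · · · ·│6
5│· · · · ♟ · · ·│5
4│· · · · · · · ·│4
3│· · ♕ · · · · ·│3
2│♙ ♙ ♙ · ♙ ♙ ♙ ♙│2
1│· ♔ ♛ ♖ · ♗ · ♖│1
  ─────────────────
  a b c d e f g h

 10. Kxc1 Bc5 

  a b c d e f g h
  ─────────────────
8│♜ · ♝ · ♚ · · ♜│8
7│♟ ♟ ♟ ♟ · ♟ ♟ ♟│7
6│· · · · · · · ·│6
5│· · ♝ · ♟ · · ·│5
4│· · · · · · · ·│4
3│· · ♕ · · · · ·│3
2│♙ ♙ ♙ · ♙ ♙ ♙ ♙│2
1│· · ♔ ♖ · ♗ · ♖│1
  ─────────────────
  a b c d e f g h


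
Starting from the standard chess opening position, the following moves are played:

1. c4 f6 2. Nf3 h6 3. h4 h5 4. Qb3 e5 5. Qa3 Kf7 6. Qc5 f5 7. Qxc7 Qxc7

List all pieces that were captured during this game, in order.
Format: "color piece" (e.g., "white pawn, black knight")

Tracking captures:
  Qxc7: captured black pawn
  Qxc7: captured white queen

black pawn, white queen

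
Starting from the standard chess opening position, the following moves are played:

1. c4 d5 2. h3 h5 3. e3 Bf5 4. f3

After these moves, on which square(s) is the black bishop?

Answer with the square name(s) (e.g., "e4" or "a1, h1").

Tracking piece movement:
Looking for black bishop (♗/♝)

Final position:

  a b c d e f g h
  ─────────────────
8│♜ ♞ · ♛ ♚ ♝ ♞ ♜│8
7│♟ ♟ ♟ · ♟ ♟ ♟ ·│7
6│· · · · · · · ·│6
5│· · · ♟ · ♝ · ♟│5
4│· · ♙ · · · · ·│4
3│· · · · ♙ ♙ · ♙│3
2│♙ ♙ · ♙ · · ♙ ·│2
1│♖ ♘ ♗ ♕ ♔ ♗ ♘ ♖│1
  ─────────────────
  a b c d e f g h


f5, f8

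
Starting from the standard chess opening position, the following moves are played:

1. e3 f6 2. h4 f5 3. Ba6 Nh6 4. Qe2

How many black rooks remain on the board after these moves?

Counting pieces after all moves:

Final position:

  a b c d e f g h
  ─────────────────
8│♜ ♞ ♝ ♛ ♚ ♝ · ♜│8
7│♟ ♟ ♟ ♟ ♟ · ♟ ♟│7
6│♗ · · · · · · ♞│6
5│· · · · · ♟ · ·│5
4│· · · · · · · ♙│4
3│· · · · ♙ · · ·│3
2│♙ ♙ ♙ ♙ ♕ ♙ ♙ ·│2
1│♖ ♘ ♗ · ♔ · ♘ ♖│1
  ─────────────────
  a b c d e f g h


2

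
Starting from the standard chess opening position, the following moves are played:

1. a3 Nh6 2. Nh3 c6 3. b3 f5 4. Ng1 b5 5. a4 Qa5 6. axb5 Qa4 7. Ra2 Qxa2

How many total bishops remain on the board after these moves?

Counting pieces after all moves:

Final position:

  a b c d e f g h
  ─────────────────
8│♜ ♞ ♝ · ♚ ♝ · ♜│8
7│♟ · · ♟ ♟ · ♟ ♟│7
6│· · ♟ · · · · ♞│6
5│· ♙ · · · ♟ · ·│5
4│· · · · · · · ·│4
3│· ♙ · · · · · ·│3
2│♛ · ♙ ♙ ♙ ♙ ♙ ♙│2
1│· ♘ ♗ ♕ ♔ ♗ ♘ ♖│1
  ─────────────────
  a b c d e f g h


4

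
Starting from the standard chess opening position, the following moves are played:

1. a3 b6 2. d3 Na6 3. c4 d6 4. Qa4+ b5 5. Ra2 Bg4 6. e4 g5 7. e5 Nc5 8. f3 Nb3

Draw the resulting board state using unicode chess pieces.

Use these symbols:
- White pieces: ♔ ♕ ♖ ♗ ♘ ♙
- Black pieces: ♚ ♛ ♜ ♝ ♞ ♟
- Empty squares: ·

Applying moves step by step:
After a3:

♜ ♞ ♝ ♛ ♚ ♝ ♞ ♜
♟ ♟ ♟ ♟ ♟ ♟ ♟ ♟
· · · · · · · ·
· · · · · · · ·
· · · · · · · ·
♙ · · · · · · ·
· ♙ ♙ ♙ ♙ ♙ ♙ ♙
♖ ♘ ♗ ♕ ♔ ♗ ♘ ♖


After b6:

♜ ♞ ♝ ♛ ♚ ♝ ♞ ♜
♟ · ♟ ♟ ♟ ♟ ♟ ♟
· ♟ · · · · · ·
· · · · · · · ·
· · · · · · · ·
♙ · · · · · · ·
· ♙ ♙ ♙ ♙ ♙ ♙ ♙
♖ ♘ ♗ ♕ ♔ ♗ ♘ ♖


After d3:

♜ ♞ ♝ ♛ ♚ ♝ ♞ ♜
♟ · ♟ ♟ ♟ ♟ ♟ ♟
· ♟ · · · · · ·
· · · · · · · ·
· · · · · · · ·
♙ · · ♙ · · · ·
· ♙ ♙ · ♙ ♙ ♙ ♙
♖ ♘ ♗ ♕ ♔ ♗ ♘ ♖


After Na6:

♜ · ♝ ♛ ♚ ♝ ♞ ♜
♟ · ♟ ♟ ♟ ♟ ♟ ♟
♞ ♟ · · · · · ·
· · · · · · · ·
· · · · · · · ·
♙ · · ♙ · · · ·
· ♙ ♙ · ♙ ♙ ♙ ♙
♖ ♘ ♗ ♕ ♔ ♗ ♘ ♖


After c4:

♜ · ♝ ♛ ♚ ♝ ♞ ♜
♟ · ♟ ♟ ♟ ♟ ♟ ♟
♞ ♟ · · · · · ·
· · · · · · · ·
· · ♙ · · · · ·
♙ · · ♙ · · · ·
· ♙ · · ♙ ♙ ♙ ♙
♖ ♘ ♗ ♕ ♔ ♗ ♘ ♖


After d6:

♜ · ♝ ♛ ♚ ♝ ♞ ♜
♟ · ♟ · ♟ ♟ ♟ ♟
♞ ♟ · ♟ · · · ·
· · · · · · · ·
· · ♙ · · · · ·
♙ · · ♙ · · · ·
· ♙ · · ♙ ♙ ♙ ♙
♖ ♘ ♗ ♕ ♔ ♗ ♘ ♖


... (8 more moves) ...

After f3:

♜ · · ♛ ♚ ♝ ♞ ♜
♟ · ♟ · ♟ ♟ · ♟
· · · ♟ · · · ·
· ♟ ♞ · ♙ · ♟ ·
♕ · ♙ · · · ♝ ·
♙ · · ♙ · ♙ · ·
♖ ♙ · · · · ♙ ♙
· ♘ ♗ · ♔ ♗ ♘ ♖


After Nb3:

♜ · · ♛ ♚ ♝ ♞ ♜
♟ · ♟ · ♟ ♟ · ♟
· · · ♟ · · · ·
· ♟ · · ♙ · ♟ ·
♕ · ♙ · · · ♝ ·
♙ ♞ · ♙ · ♙ · ·
♖ ♙ · · · · ♙ ♙
· ♘ ♗ · ♔ ♗ ♘ ♖



  a b c d e f g h
  ─────────────────
8│♜ · · ♛ ♚ ♝ ♞ ♜│8
7│♟ · ♟ · ♟ ♟ · ♟│7
6│· · · ♟ · · · ·│6
5│· ♟ · · ♙ · ♟ ·│5
4│♕ · ♙ · · · ♝ ·│4
3│♙ ♞ · ♙ · ♙ · ·│3
2│♖ ♙ · · · · ♙ ♙│2
1│· ♘ ♗ · ♔ ♗ ♘ ♖│1
  ─────────────────
  a b c d e f g h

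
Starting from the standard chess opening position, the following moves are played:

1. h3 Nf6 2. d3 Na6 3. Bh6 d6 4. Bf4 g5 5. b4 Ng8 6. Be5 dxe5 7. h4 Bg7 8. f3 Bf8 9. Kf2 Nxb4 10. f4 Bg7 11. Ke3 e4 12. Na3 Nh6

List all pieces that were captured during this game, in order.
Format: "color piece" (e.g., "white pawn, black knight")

Tracking captures:
  dxe5: captured white bishop
  Nxb4: captured white pawn

white bishop, white pawn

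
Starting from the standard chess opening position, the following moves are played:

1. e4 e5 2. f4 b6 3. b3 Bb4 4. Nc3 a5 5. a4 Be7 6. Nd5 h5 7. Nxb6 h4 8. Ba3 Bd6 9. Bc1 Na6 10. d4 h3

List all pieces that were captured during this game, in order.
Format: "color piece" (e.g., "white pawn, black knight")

Tracking captures:
  Nxb6: captured black pawn

black pawn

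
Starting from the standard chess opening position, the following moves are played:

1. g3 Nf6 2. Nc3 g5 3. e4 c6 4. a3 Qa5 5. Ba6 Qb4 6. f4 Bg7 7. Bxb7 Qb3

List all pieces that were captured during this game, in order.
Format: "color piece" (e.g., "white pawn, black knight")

Tracking captures:
  Bxb7: captured black pawn

black pawn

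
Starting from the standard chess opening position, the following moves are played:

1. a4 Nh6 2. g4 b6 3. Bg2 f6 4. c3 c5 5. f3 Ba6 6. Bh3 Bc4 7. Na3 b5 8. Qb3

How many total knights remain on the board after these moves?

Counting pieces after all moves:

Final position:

  a b c d e f g h
  ─────────────────
8│♜ ♞ · ♛ ♚ ♝ · ♜│8
7│♟ · · ♟ ♟ · ♟ ♟│7
6│· · · · · ♟ · ♞│6
5│· ♟ ♟ · · · · ·│5
4│♙ · ♝ · · · ♙ ·│4
3│♘ ♕ ♙ · · ♙ · ♗│3
2│· ♙ · ♙ ♙ · · ♙│2
1│♖ · ♗ · ♔ · ♘ ♖│1
  ─────────────────
  a b c d e f g h


4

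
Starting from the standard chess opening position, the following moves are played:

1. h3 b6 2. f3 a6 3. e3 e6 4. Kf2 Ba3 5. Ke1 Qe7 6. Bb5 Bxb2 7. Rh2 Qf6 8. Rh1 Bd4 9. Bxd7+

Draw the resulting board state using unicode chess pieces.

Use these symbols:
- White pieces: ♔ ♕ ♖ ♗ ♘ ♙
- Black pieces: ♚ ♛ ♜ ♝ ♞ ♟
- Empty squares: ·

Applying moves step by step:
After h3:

♜ ♞ ♝ ♛ ♚ ♝ ♞ ♜
♟ ♟ ♟ ♟ ♟ ♟ ♟ ♟
· · · · · · · ·
· · · · · · · ·
· · · · · · · ·
· · · · · · · ♙
♙ ♙ ♙ ♙ ♙ ♙ ♙ ·
♖ ♘ ♗ ♕ ♔ ♗ ♘ ♖


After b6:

♜ ♞ ♝ ♛ ♚ ♝ ♞ ♜
♟ · ♟ ♟ ♟ ♟ ♟ ♟
· ♟ · · · · · ·
· · · · · · · ·
· · · · · · · ·
· · · · · · · ♙
♙ ♙ ♙ ♙ ♙ ♙ ♙ ·
♖ ♘ ♗ ♕ ♔ ♗ ♘ ♖


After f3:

♜ ♞ ♝ ♛ ♚ ♝ ♞ ♜
♟ · ♟ ♟ ♟ ♟ ♟ ♟
· ♟ · · · · · ·
· · · · · · · ·
· · · · · · · ·
· · · · · ♙ · ♙
♙ ♙ ♙ ♙ ♙ · ♙ ·
♖ ♘ ♗ ♕ ♔ ♗ ♘ ♖


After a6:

♜ ♞ ♝ ♛ ♚ ♝ ♞ ♜
· · ♟ ♟ ♟ ♟ ♟ ♟
♟ ♟ · · · · · ·
· · · · · · · ·
· · · · · · · ·
· · · · · ♙ · ♙
♙ ♙ ♙ ♙ ♙ · ♙ ·
♖ ♘ ♗ ♕ ♔ ♗ ♘ ♖


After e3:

♜ ♞ ♝ ♛ ♚ ♝ ♞ ♜
· · ♟ ♟ ♟ ♟ ♟ ♟
♟ ♟ · · · · · ·
· · · · · · · ·
· · · · · · · ·
· · · · ♙ ♙ · ♙
♙ ♙ ♙ ♙ · · ♙ ·
♖ ♘ ♗ ♕ ♔ ♗ ♘ ♖


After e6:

♜ ♞ ♝ ♛ ♚ ♝ ♞ ♜
· · ♟ ♟ · ♟ ♟ ♟
♟ ♟ · · ♟ · · ·
· · · · · · · ·
· · · · · · · ·
· · · · ♙ ♙ · ♙
♙ ♙ ♙ ♙ · · ♙ ·
♖ ♘ ♗ ♕ ♔ ♗ ♘ ♖


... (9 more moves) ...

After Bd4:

♜ ♞ ♝ · ♚ · ♞ ♜
· · ♟ ♟ · ♟ ♟ ♟
♟ ♟ · · ♟ ♛ · ·
· ♗ · · · · · ·
· · · ♝ · · · ·
· · · · ♙ ♙ · ♙
♙ · ♙ ♙ · · ♙ ·
♖ ♘ ♗ ♕ ♔ · ♘ ♖


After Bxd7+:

♜ ♞ ♝ · ♚ · ♞ ♜
· · ♟ ♗ · ♟ ♟ ♟
♟ ♟ · · ♟ ♛ · ·
· · · · · · · ·
· · · ♝ · · · ·
· · · · ♙ ♙ · ♙
♙ · ♙ ♙ · · ♙ ·
♖ ♘ ♗ ♕ ♔ · ♘ ♖



  a b c d e f g h
  ─────────────────
8│♜ ♞ ♝ · ♚ · ♞ ♜│8
7│· · ♟ ♗ · ♟ ♟ ♟│7
6│♟ ♟ · · ♟ ♛ · ·│6
5│· · · · · · · ·│5
4│· · · ♝ · · · ·│4
3│· · · · ♙ ♙ · ♙│3
2│♙ · ♙ ♙ · · ♙ ·│2
1│♖ ♘ ♗ ♕ ♔ · ♘ ♖│1
  ─────────────────
  a b c d e f g h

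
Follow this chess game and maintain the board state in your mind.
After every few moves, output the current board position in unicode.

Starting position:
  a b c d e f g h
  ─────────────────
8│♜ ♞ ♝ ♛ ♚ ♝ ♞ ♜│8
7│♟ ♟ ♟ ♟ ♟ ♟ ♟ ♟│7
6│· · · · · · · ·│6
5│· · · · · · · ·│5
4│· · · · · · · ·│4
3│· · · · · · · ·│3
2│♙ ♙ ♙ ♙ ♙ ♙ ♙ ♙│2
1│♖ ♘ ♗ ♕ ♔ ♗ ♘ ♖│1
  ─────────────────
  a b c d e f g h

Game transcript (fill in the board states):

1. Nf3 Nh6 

  a b c d e f g h
  ─────────────────
8│♜ ♞ ♝ ♛ ♚ ♝ · ♜│8
7│♟ ♟ ♟ ♟ ♟ ♟ ♟ ♟│7
6│· · · · · · · ♞│6
5│· · · · · · · ·│5
4│· · · · · · · ·│4
3│· · · · · ♘ · ·│3
2│♙ ♙ ♙ ♙ ♙ ♙ ♙ ♙│2
1│♖ ♘ ♗ ♕ ♔ ♗ · ♖│1
  ─────────────────
  a b c d e f g h

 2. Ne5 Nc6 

  a b c d e f g h
  ─────────────────
8│♜ · ♝ ♛ ♚ ♝ · ♜│8
7│♟ ♟ ♟ ♟ ♟ ♟ ♟ ♟│7
6│· · ♞ · · · · ♞│6
5│· · · · ♘ · · ·│5
4│· · · · · · · ·│4
3│· · · · · · · ·│3
2│♙ ♙ ♙ ♙ ♙ ♙ ♙ ♙│2
1│♖ ♘ ♗ ♕ ♔ ♗ · ♖│1
  ─────────────────
  a b c d e f g h

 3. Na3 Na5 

  a b c d e f g h
  ─────────────────
8│♜ · ♝ ♛ ♚ ♝ · ♜│8
7│♟ ♟ ♟ ♟ ♟ ♟ ♟ ♟│7
6│· · · · · · · ♞│6
5│♞ · · · ♘ · · ·│5
4│· · · · · · · ·│4
3│♘ · · · · · · ·│3
2│♙ ♙ ♙ ♙ ♙ ♙ ♙ ♙│2
1│♖ · ♗ ♕ ♔ ♗ · ♖│1
  ─────────────────
  a b c d e f g h



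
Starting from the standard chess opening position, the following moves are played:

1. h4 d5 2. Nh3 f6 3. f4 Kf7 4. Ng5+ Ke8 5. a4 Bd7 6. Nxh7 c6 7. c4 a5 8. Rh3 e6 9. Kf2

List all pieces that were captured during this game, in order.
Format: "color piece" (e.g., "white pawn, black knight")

Tracking captures:
  Nxh7: captured black pawn

black pawn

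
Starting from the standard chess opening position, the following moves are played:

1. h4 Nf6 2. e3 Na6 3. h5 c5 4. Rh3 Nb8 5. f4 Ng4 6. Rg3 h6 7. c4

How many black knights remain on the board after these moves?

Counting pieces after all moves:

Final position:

  a b c d e f g h
  ─────────────────
8│♜ ♞ ♝ ♛ ♚ ♝ · ♜│8
7│♟ ♟ · ♟ ♟ ♟ ♟ ·│7
6│· · · · · · · ♟│6
5│· · ♟ · · · · ♙│5
4│· · ♙ · · ♙ ♞ ·│4
3│· · · · ♙ · ♖ ·│3
2│♙ ♙ · ♙ · · ♙ ·│2
1│♖ ♘ ♗ ♕ ♔ ♗ ♘ ·│1
  ─────────────────
  a b c d e f g h


2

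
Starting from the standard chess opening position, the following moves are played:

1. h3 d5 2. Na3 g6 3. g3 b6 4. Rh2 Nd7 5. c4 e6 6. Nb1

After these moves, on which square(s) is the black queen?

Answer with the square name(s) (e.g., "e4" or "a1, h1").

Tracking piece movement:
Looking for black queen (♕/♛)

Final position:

  a b c d e f g h
  ─────────────────
8│♜ · ♝ ♛ ♚ ♝ ♞ ♜│8
7│♟ · ♟ ♞ · ♟ · ♟│7
6│· ♟ · · ♟ · ♟ ·│6
5│· · · ♟ · · · ·│5
4│· · ♙ · · · · ·│4
3│· · · · · · ♙ ♙│3
2│♙ ♙ · ♙ ♙ ♙ · ♖│2
1│♖ ♘ ♗ ♕ ♔ ♗ ♘ ·│1
  ─────────────────
  a b c d e f g h


d8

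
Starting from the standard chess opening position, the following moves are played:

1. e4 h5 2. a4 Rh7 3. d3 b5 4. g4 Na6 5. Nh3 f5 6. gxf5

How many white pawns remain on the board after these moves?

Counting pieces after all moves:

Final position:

  a b c d e f g h
  ─────────────────
8│♜ · ♝ ♛ ♚ ♝ ♞ ·│8
7│♟ · ♟ ♟ ♟ · ♟ ♜│7
6│♞ · · · · · · ·│6
5│· ♟ · · · ♙ · ♟│5
4│♙ · · · ♙ · · ·│4
3│· · · ♙ · · · ♘│3
2│· ♙ ♙ · · ♙ · ♙│2
1│♖ ♘ ♗ ♕ ♔ ♗ · ♖│1
  ─────────────────
  a b c d e f g h


8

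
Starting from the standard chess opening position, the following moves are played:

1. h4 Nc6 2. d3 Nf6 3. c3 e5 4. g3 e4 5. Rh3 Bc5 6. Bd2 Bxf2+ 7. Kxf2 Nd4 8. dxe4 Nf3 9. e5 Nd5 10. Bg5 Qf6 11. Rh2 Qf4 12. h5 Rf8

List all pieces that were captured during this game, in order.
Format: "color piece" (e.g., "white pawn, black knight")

Tracking captures:
  Bxf2+: captured white pawn
  Kxf2: captured black bishop
  dxe4: captured black pawn

white pawn, black bishop, black pawn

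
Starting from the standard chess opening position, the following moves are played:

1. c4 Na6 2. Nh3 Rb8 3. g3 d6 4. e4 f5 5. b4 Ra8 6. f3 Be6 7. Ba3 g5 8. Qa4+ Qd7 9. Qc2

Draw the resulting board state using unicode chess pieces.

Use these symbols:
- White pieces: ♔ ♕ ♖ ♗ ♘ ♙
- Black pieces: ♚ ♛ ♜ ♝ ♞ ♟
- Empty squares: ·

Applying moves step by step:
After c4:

♜ ♞ ♝ ♛ ♚ ♝ ♞ ♜
♟ ♟ ♟ ♟ ♟ ♟ ♟ ♟
· · · · · · · ·
· · · · · · · ·
· · ♙ · · · · ·
· · · · · · · ·
♙ ♙ · ♙ ♙ ♙ ♙ ♙
♖ ♘ ♗ ♕ ♔ ♗ ♘ ♖


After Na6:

♜ · ♝ ♛ ♚ ♝ ♞ ♜
♟ ♟ ♟ ♟ ♟ ♟ ♟ ♟
♞ · · · · · · ·
· · · · · · · ·
· · ♙ · · · · ·
· · · · · · · ·
♙ ♙ · ♙ ♙ ♙ ♙ ♙
♖ ♘ ♗ ♕ ♔ ♗ ♘ ♖


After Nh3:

♜ · ♝ ♛ ♚ ♝ ♞ ♜
♟ ♟ ♟ ♟ ♟ ♟ ♟ ♟
♞ · · · · · · ·
· · · · · · · ·
· · ♙ · · · · ·
· · · · · · · ♘
♙ ♙ · ♙ ♙ ♙ ♙ ♙
♖ ♘ ♗ ♕ ♔ ♗ · ♖


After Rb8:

· ♜ ♝ ♛ ♚ ♝ ♞ ♜
♟ ♟ ♟ ♟ ♟ ♟ ♟ ♟
♞ · · · · · · ·
· · · · · · · ·
· · ♙ · · · · ·
· · · · · · · ♘
♙ ♙ · ♙ ♙ ♙ ♙ ♙
♖ ♘ ♗ ♕ ♔ ♗ · ♖


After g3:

· ♜ ♝ ♛ ♚ ♝ ♞ ♜
♟ ♟ ♟ ♟ ♟ ♟ ♟ ♟
♞ · · · · · · ·
· · · · · · · ·
· · ♙ · · · · ·
· · · · · · ♙ ♘
♙ ♙ · ♙ ♙ ♙ · ♙
♖ ♘ ♗ ♕ ♔ ♗ · ♖


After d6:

· ♜ ♝ ♛ ♚ ♝ ♞ ♜
♟ ♟ ♟ · ♟ ♟ ♟ ♟
♞ · · ♟ · · · ·
· · · · · · · ·
· · ♙ · · · · ·
· · · · · · ♙ ♘
♙ ♙ · ♙ ♙ ♙ · ♙
♖ ♘ ♗ ♕ ♔ ♗ · ♖


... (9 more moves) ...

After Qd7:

♜ · · · ♚ ♝ ♞ ♜
♟ ♟ ♟ ♛ ♟ · · ♟
♞ · · ♟ ♝ · · ·
· · · · · ♟ ♟ ·
♕ ♙ ♙ · ♙ · · ·
♗ · · · · ♙ ♙ ♘
♙ · · ♙ · · · ♙
♖ ♘ · · ♔ ♗ · ♖


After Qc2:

♜ · · · ♚ ♝ ♞ ♜
♟ ♟ ♟ ♛ ♟ · · ♟
♞ · · ♟ ♝ · · ·
· · · · · ♟ ♟ ·
· ♙ ♙ · ♙ · · ·
♗ · · · · ♙ ♙ ♘
♙ · ♕ ♙ · · · ♙
♖ ♘ · · ♔ ♗ · ♖



  a b c d e f g h
  ─────────────────
8│♜ · · · ♚ ♝ ♞ ♜│8
7│♟ ♟ ♟ ♛ ♟ · · ♟│7
6│♞ · · ♟ ♝ · · ·│6
5│· · · · · ♟ ♟ ·│5
4│· ♙ ♙ · ♙ · · ·│4
3│♗ · · · · ♙ ♙ ♘│3
2│♙ · ♕ ♙ · · · ♙│2
1│♖ ♘ · · ♔ ♗ · ♖│1
  ─────────────────
  a b c d e f g h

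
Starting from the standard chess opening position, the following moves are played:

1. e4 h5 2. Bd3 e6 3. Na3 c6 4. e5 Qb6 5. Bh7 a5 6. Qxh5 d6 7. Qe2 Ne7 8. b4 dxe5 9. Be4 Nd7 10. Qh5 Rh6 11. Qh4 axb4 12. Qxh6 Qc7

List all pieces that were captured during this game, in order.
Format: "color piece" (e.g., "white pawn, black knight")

Tracking captures:
  Qxh5: captured black pawn
  dxe5: captured white pawn
  axb4: captured white pawn
  Qxh6: captured black rook

black pawn, white pawn, white pawn, black rook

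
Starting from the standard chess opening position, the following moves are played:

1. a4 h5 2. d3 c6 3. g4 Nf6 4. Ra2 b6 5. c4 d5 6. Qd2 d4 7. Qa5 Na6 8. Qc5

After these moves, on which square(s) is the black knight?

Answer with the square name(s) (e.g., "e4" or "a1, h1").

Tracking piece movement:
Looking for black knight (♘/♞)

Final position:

  a b c d e f g h
  ─────────────────
8│♜ · ♝ ♛ ♚ ♝ · ♜│8
7│♟ · · · ♟ ♟ ♟ ·│7
6│♞ ♟ ♟ · · ♞ · ·│6
5│· · ♕ · · · · ♟│5
4│♙ · ♙ ♟ · · ♙ ·│4
3│· · · ♙ · · · ·│3
2│♖ ♙ · · ♙ ♙ · ♙│2
1│· ♘ ♗ · ♔ ♗ ♘ ♖│1
  ─────────────────
  a b c d e f g h


a6, f6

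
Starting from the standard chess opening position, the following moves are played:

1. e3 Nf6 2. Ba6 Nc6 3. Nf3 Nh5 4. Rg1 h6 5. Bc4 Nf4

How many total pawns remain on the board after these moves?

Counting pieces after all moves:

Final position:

  a b c d e f g h
  ─────────────────
8│♜ · ♝ ♛ ♚ ♝ · ♜│8
7│♟ ♟ ♟ ♟ ♟ ♟ ♟ ·│7
6│· · ♞ · · · · ♟│6
5│· · · · · · · ·│5
4│· · ♗ · · ♞ · ·│4
3│· · · · ♙ ♘ · ·│3
2│♙ ♙ ♙ ♙ · ♙ ♙ ♙│2
1│♖ ♘ ♗ ♕ ♔ · ♖ ·│1
  ─────────────────
  a b c d e f g h


16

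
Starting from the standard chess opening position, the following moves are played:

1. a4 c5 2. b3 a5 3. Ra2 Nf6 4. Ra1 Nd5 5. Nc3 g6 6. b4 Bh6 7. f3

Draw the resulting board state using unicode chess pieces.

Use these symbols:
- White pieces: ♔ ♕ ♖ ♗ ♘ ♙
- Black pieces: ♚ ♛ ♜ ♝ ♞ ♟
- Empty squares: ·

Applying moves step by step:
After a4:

♜ ♞ ♝ ♛ ♚ ♝ ♞ ♜
♟ ♟ ♟ ♟ ♟ ♟ ♟ ♟
· · · · · · · ·
· · · · · · · ·
♙ · · · · · · ·
· · · · · · · ·
· ♙ ♙ ♙ ♙ ♙ ♙ ♙
♖ ♘ ♗ ♕ ♔ ♗ ♘ ♖


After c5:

♜ ♞ ♝ ♛ ♚ ♝ ♞ ♜
♟ ♟ · ♟ ♟ ♟ ♟ ♟
· · · · · · · ·
· · ♟ · · · · ·
♙ · · · · · · ·
· · · · · · · ·
· ♙ ♙ ♙ ♙ ♙ ♙ ♙
♖ ♘ ♗ ♕ ♔ ♗ ♘ ♖


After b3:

♜ ♞ ♝ ♛ ♚ ♝ ♞ ♜
♟ ♟ · ♟ ♟ ♟ ♟ ♟
· · · · · · · ·
· · ♟ · · · · ·
♙ · · · · · · ·
· ♙ · · · · · ·
· · ♙ ♙ ♙ ♙ ♙ ♙
♖ ♘ ♗ ♕ ♔ ♗ ♘ ♖


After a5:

♜ ♞ ♝ ♛ ♚ ♝ ♞ ♜
· ♟ · ♟ ♟ ♟ ♟ ♟
· · · · · · · ·
♟ · ♟ · · · · ·
♙ · · · · · · ·
· ♙ · · · · · ·
· · ♙ ♙ ♙ ♙ ♙ ♙
♖ ♘ ♗ ♕ ♔ ♗ ♘ ♖


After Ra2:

♜ ♞ ♝ ♛ ♚ ♝ ♞ ♜
· ♟ · ♟ ♟ ♟ ♟ ♟
· · · · · · · ·
♟ · ♟ · · · · ·
♙ · · · · · · ·
· ♙ · · · · · ·
♖ · ♙ ♙ ♙ ♙ ♙ ♙
· ♘ ♗ ♕ ♔ ♗ ♘ ♖


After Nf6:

♜ ♞ ♝ ♛ ♚ ♝ · ♜
· ♟ · ♟ ♟ ♟ ♟ ♟
· · · · · ♞ · ·
♟ · ♟ · · · · ·
♙ · · · · · · ·
· ♙ · · · · · ·
♖ · ♙ ♙ ♙ ♙ ♙ ♙
· ♘ ♗ ♕ ♔ ♗ ♘ ♖


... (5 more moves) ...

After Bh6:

♜ ♞ ♝ ♛ ♚ · · ♜
· ♟ · ♟ ♟ ♟ · ♟
· · · · · · ♟ ♝
♟ · ♟ ♞ · · · ·
♙ ♙ · · · · · ·
· · ♘ · · · · ·
· · ♙ ♙ ♙ ♙ ♙ ♙
♖ · ♗ ♕ ♔ ♗ ♘ ♖


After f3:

♜ ♞ ♝ ♛ ♚ · · ♜
· ♟ · ♟ ♟ ♟ · ♟
· · · · · · ♟ ♝
♟ · ♟ ♞ · · · ·
♙ ♙ · · · · · ·
· · ♘ · · ♙ · ·
· · ♙ ♙ ♙ · ♙ ♙
♖ · ♗ ♕ ♔ ♗ ♘ ♖



  a b c d e f g h
  ─────────────────
8│♜ ♞ ♝ ♛ ♚ · · ♜│8
7│· ♟ · ♟ ♟ ♟ · ♟│7
6│· · · · · · ♟ ♝│6
5│♟ · ♟ ♞ · · · ·│5
4│♙ ♙ · · · · · ·│4
3│· · ♘ · · ♙ · ·│3
2│· · ♙ ♙ ♙ · ♙ ♙│2
1│♖ · ♗ ♕ ♔ ♗ ♘ ♖│1
  ─────────────────
  a b c d e f g h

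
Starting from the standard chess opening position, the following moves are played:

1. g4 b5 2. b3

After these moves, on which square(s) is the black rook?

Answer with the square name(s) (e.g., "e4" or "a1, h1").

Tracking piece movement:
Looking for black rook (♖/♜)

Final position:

  a b c d e f g h
  ─────────────────
8│♜ ♞ ♝ ♛ ♚ ♝ ♞ ♜│8
7│♟ · ♟ ♟ ♟ ♟ ♟ ♟│7
6│· · · · · · · ·│6
5│· ♟ · · · · · ·│5
4│· · · · · · ♙ ·│4
3│· ♙ · · · · · ·│3
2│♙ · ♙ ♙ ♙ ♙ · ♙│2
1│♖ ♘ ♗ ♕ ♔ ♗ ♘ ♖│1
  ─────────────────
  a b c d e f g h


a8, h8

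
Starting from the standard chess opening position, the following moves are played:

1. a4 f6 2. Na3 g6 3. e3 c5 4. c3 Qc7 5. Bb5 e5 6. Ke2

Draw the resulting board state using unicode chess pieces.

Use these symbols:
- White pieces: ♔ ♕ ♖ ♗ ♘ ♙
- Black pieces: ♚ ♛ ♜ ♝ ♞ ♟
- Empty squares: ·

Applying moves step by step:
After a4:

♜ ♞ ♝ ♛ ♚ ♝ ♞ ♜
♟ ♟ ♟ ♟ ♟ ♟ ♟ ♟
· · · · · · · ·
· · · · · · · ·
♙ · · · · · · ·
· · · · · · · ·
· ♙ ♙ ♙ ♙ ♙ ♙ ♙
♖ ♘ ♗ ♕ ♔ ♗ ♘ ♖


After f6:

♜ ♞ ♝ ♛ ♚ ♝ ♞ ♜
♟ ♟ ♟ ♟ ♟ · ♟ ♟
· · · · · ♟ · ·
· · · · · · · ·
♙ · · · · · · ·
· · · · · · · ·
· ♙ ♙ ♙ ♙ ♙ ♙ ♙
♖ ♘ ♗ ♕ ♔ ♗ ♘ ♖


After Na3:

♜ ♞ ♝ ♛ ♚ ♝ ♞ ♜
♟ ♟ ♟ ♟ ♟ · ♟ ♟
· · · · · ♟ · ·
· · · · · · · ·
♙ · · · · · · ·
♘ · · · · · · ·
· ♙ ♙ ♙ ♙ ♙ ♙ ♙
♖ · ♗ ♕ ♔ ♗ ♘ ♖


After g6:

♜ ♞ ♝ ♛ ♚ ♝ ♞ ♜
♟ ♟ ♟ ♟ ♟ · · ♟
· · · · · ♟ ♟ ·
· · · · · · · ·
♙ · · · · · · ·
♘ · · · · · · ·
· ♙ ♙ ♙ ♙ ♙ ♙ ♙
♖ · ♗ ♕ ♔ ♗ ♘ ♖


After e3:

♜ ♞ ♝ ♛ ♚ ♝ ♞ ♜
♟ ♟ ♟ ♟ ♟ · · ♟
· · · · · ♟ ♟ ·
· · · · · · · ·
♙ · · · · · · ·
♘ · · · ♙ · · ·
· ♙ ♙ ♙ · ♙ ♙ ♙
♖ · ♗ ♕ ♔ ♗ ♘ ♖


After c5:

♜ ♞ ♝ ♛ ♚ ♝ ♞ ♜
♟ ♟ · ♟ ♟ · · ♟
· · · · · ♟ ♟ ·
· · ♟ · · · · ·
♙ · · · · · · ·
♘ · · · ♙ · · ·
· ♙ ♙ ♙ · ♙ ♙ ♙
♖ · ♗ ♕ ♔ ♗ ♘ ♖


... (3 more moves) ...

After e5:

♜ ♞ ♝ · ♚ ♝ ♞ ♜
♟ ♟ ♛ ♟ · · · ♟
· · · · · ♟ ♟ ·
· ♗ ♟ · ♟ · · ·
♙ · · · · · · ·
♘ · ♙ · ♙ · · ·
· ♙ · ♙ · ♙ ♙ ♙
♖ · ♗ ♕ ♔ · ♘ ♖


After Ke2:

♜ ♞ ♝ · ♚ ♝ ♞ ♜
♟ ♟ ♛ ♟ · · · ♟
· · · · · ♟ ♟ ·
· ♗ ♟ · ♟ · · ·
♙ · · · · · · ·
♘ · ♙ · ♙ · · ·
· ♙ · ♙ ♔ ♙ ♙ ♙
♖ · ♗ ♕ · · ♘ ♖



  a b c d e f g h
  ─────────────────
8│♜ ♞ ♝ · ♚ ♝ ♞ ♜│8
7│♟ ♟ ♛ ♟ · · · ♟│7
6│· · · · · ♟ ♟ ·│6
5│· ♗ ♟ · ♟ · · ·│5
4│♙ · · · · · · ·│4
3│♘ · ♙ · ♙ · · ·│3
2│· ♙ · ♙ ♔ ♙ ♙ ♙│2
1│♖ · ♗ ♕ · · ♘ ♖│1
  ─────────────────
  a b c d e f g h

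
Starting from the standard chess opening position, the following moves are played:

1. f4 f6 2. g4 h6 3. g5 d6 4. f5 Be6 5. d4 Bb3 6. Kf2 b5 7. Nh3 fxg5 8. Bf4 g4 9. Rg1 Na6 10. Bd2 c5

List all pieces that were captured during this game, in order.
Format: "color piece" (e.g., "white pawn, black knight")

Tracking captures:
  fxg5: captured white pawn

white pawn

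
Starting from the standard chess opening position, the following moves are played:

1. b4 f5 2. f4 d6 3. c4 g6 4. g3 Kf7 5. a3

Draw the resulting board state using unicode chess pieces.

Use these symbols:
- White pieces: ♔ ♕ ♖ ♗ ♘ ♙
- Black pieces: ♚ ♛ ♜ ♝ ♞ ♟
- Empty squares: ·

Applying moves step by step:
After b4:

♜ ♞ ♝ ♛ ♚ ♝ ♞ ♜
♟ ♟ ♟ ♟ ♟ ♟ ♟ ♟
· · · · · · · ·
· · · · · · · ·
· ♙ · · · · · ·
· · · · · · · ·
♙ · ♙ ♙ ♙ ♙ ♙ ♙
♖ ♘ ♗ ♕ ♔ ♗ ♘ ♖


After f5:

♜ ♞ ♝ ♛ ♚ ♝ ♞ ♜
♟ ♟ ♟ ♟ ♟ · ♟ ♟
· · · · · · · ·
· · · · · ♟ · ·
· ♙ · · · · · ·
· · · · · · · ·
♙ · ♙ ♙ ♙ ♙ ♙ ♙
♖ ♘ ♗ ♕ ♔ ♗ ♘ ♖


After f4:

♜ ♞ ♝ ♛ ♚ ♝ ♞ ♜
♟ ♟ ♟ ♟ ♟ · ♟ ♟
· · · · · · · ·
· · · · · ♟ · ·
· ♙ · · · ♙ · ·
· · · · · · · ·
♙ · ♙ ♙ ♙ · ♙ ♙
♖ ♘ ♗ ♕ ♔ ♗ ♘ ♖


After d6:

♜ ♞ ♝ ♛ ♚ ♝ ♞ ♜
♟ ♟ ♟ · ♟ · ♟ ♟
· · · ♟ · · · ·
· · · · · ♟ · ·
· ♙ · · · ♙ · ·
· · · · · · · ·
♙ · ♙ ♙ ♙ · ♙ ♙
♖ ♘ ♗ ♕ ♔ ♗ ♘ ♖


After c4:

♜ ♞ ♝ ♛ ♚ ♝ ♞ ♜
♟ ♟ ♟ · ♟ · ♟ ♟
· · · ♟ · · · ·
· · · · · ♟ · ·
· ♙ ♙ · · ♙ · ·
· · · · · · · ·
♙ · · ♙ ♙ · ♙ ♙
♖ ♘ ♗ ♕ ♔ ♗ ♘ ♖


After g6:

♜ ♞ ♝ ♛ ♚ ♝ ♞ ♜
♟ ♟ ♟ · ♟ · · ♟
· · · ♟ · · ♟ ·
· · · · · ♟ · ·
· ♙ ♙ · · ♙ · ·
· · · · · · · ·
♙ · · ♙ ♙ · ♙ ♙
♖ ♘ ♗ ♕ ♔ ♗ ♘ ♖


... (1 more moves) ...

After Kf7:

♜ ♞ ♝ ♛ · ♝ ♞ ♜
♟ ♟ ♟ · ♟ ♚ · ♟
· · · ♟ · · ♟ ·
· · · · · ♟ · ·
· ♙ ♙ · · ♙ · ·
· · · · · · ♙ ·
♙ · · ♙ ♙ · · ♙
♖ ♘ ♗ ♕ ♔ ♗ ♘ ♖


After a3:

♜ ♞ ♝ ♛ · ♝ ♞ ♜
♟ ♟ ♟ · ♟ ♚ · ♟
· · · ♟ · · ♟ ·
· · · · · ♟ · ·
· ♙ ♙ · · ♙ · ·
♙ · · · · · ♙ ·
· · · ♙ ♙ · · ♙
♖ ♘ ♗ ♕ ♔ ♗ ♘ ♖



  a b c d e f g h
  ─────────────────
8│♜ ♞ ♝ ♛ · ♝ ♞ ♜│8
7│♟ ♟ ♟ · ♟ ♚ · ♟│7
6│· · · ♟ · · ♟ ·│6
5│· · · · · ♟ · ·│5
4│· ♙ ♙ · · ♙ · ·│4
3│♙ · · · · · ♙ ·│3
2│· · · ♙ ♙ · · ♙│2
1│♖ ♘ ♗ ♕ ♔ ♗ ♘ ♖│1
  ─────────────────
  a b c d e f g h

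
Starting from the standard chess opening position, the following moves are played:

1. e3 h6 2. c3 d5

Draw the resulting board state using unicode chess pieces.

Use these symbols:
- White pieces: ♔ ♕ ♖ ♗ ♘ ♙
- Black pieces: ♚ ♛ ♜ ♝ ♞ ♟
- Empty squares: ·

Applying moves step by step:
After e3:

♜ ♞ ♝ ♛ ♚ ♝ ♞ ♜
♟ ♟ ♟ ♟ ♟ ♟ ♟ ♟
· · · · · · · ·
· · · · · · · ·
· · · · · · · ·
· · · · ♙ · · ·
♙ ♙ ♙ ♙ · ♙ ♙ ♙
♖ ♘ ♗ ♕ ♔ ♗ ♘ ♖


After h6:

♜ ♞ ♝ ♛ ♚ ♝ ♞ ♜
♟ ♟ ♟ ♟ ♟ ♟ ♟ ·
· · · · · · · ♟
· · · · · · · ·
· · · · · · · ·
· · · · ♙ · · ·
♙ ♙ ♙ ♙ · ♙ ♙ ♙
♖ ♘ ♗ ♕ ♔ ♗ ♘ ♖


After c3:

♜ ♞ ♝ ♛ ♚ ♝ ♞ ♜
♟ ♟ ♟ ♟ ♟ ♟ ♟ ·
· · · · · · · ♟
· · · · · · · ·
· · · · · · · ·
· · ♙ · ♙ · · ·
♙ ♙ · ♙ · ♙ ♙ ♙
♖ ♘ ♗ ♕ ♔ ♗ ♘ ♖


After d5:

♜ ♞ ♝ ♛ ♚ ♝ ♞ ♜
♟ ♟ ♟ · ♟ ♟ ♟ ·
· · · · · · · ♟
· · · ♟ · · · ·
· · · · · · · ·
· · ♙ · ♙ · · ·
♙ ♙ · ♙ · ♙ ♙ ♙
♖ ♘ ♗ ♕ ♔ ♗ ♘ ♖



  a b c d e f g h
  ─────────────────
8│♜ ♞ ♝ ♛ ♚ ♝ ♞ ♜│8
7│♟ ♟ ♟ · ♟ ♟ ♟ ·│7
6│· · · · · · · ♟│6
5│· · · ♟ · · · ·│5
4│· · · · · · · ·│4
3│· · ♙ · ♙ · · ·│3
2│♙ ♙ · ♙ · ♙ ♙ ♙│2
1│♖ ♘ ♗ ♕ ♔ ♗ ♘ ♖│1
  ─────────────────
  a b c d e f g h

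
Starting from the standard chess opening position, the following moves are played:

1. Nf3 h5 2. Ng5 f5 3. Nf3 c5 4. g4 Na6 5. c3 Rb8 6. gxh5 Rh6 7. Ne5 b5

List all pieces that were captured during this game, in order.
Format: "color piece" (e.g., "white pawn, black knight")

Tracking captures:
  gxh5: captured black pawn

black pawn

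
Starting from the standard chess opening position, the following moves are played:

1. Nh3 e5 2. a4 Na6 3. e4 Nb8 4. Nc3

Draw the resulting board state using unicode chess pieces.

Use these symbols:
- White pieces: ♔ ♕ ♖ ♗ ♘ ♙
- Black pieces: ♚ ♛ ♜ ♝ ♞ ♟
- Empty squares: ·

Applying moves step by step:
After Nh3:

♜ ♞ ♝ ♛ ♚ ♝ ♞ ♜
♟ ♟ ♟ ♟ ♟ ♟ ♟ ♟
· · · · · · · ·
· · · · · · · ·
· · · · · · · ·
· · · · · · · ♘
♙ ♙ ♙ ♙ ♙ ♙ ♙ ♙
♖ ♘ ♗ ♕ ♔ ♗ · ♖


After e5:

♜ ♞ ♝ ♛ ♚ ♝ ♞ ♜
♟ ♟ ♟ ♟ · ♟ ♟ ♟
· · · · · · · ·
· · · · ♟ · · ·
· · · · · · · ·
· · · · · · · ♘
♙ ♙ ♙ ♙ ♙ ♙ ♙ ♙
♖ ♘ ♗ ♕ ♔ ♗ · ♖


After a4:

♜ ♞ ♝ ♛ ♚ ♝ ♞ ♜
♟ ♟ ♟ ♟ · ♟ ♟ ♟
· · · · · · · ·
· · · · ♟ · · ·
♙ · · · · · · ·
· · · · · · · ♘
· ♙ ♙ ♙ ♙ ♙ ♙ ♙
♖ ♘ ♗ ♕ ♔ ♗ · ♖


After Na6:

♜ · ♝ ♛ ♚ ♝ ♞ ♜
♟ ♟ ♟ ♟ · ♟ ♟ ♟
♞ · · · · · · ·
· · · · ♟ · · ·
♙ · · · · · · ·
· · · · · · · ♘
· ♙ ♙ ♙ ♙ ♙ ♙ ♙
♖ ♘ ♗ ♕ ♔ ♗ · ♖


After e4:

♜ · ♝ ♛ ♚ ♝ ♞ ♜
♟ ♟ ♟ ♟ · ♟ ♟ ♟
♞ · · · · · · ·
· · · · ♟ · · ·
♙ · · · ♙ · · ·
· · · · · · · ♘
· ♙ ♙ ♙ · ♙ ♙ ♙
♖ ♘ ♗ ♕ ♔ ♗ · ♖


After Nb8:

♜ ♞ ♝ ♛ ♚ ♝ ♞ ♜
♟ ♟ ♟ ♟ · ♟ ♟ ♟
· · · · · · · ·
· · · · ♟ · · ·
♙ · · · ♙ · · ·
· · · · · · · ♘
· ♙ ♙ ♙ · ♙ ♙ ♙
♖ ♘ ♗ ♕ ♔ ♗ · ♖


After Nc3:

♜ ♞ ♝ ♛ ♚ ♝ ♞ ♜
♟ ♟ ♟ ♟ · ♟ ♟ ♟
· · · · · · · ·
· · · · ♟ · · ·
♙ · · · ♙ · · ·
· · ♘ · · · · ♘
· ♙ ♙ ♙ · ♙ ♙ ♙
♖ · ♗ ♕ ♔ ♗ · ♖



  a b c d e f g h
  ─────────────────
8│♜ ♞ ♝ ♛ ♚ ♝ ♞ ♜│8
7│♟ ♟ ♟ ♟ · ♟ ♟ ♟│7
6│· · · · · · · ·│6
5│· · · · ♟ · · ·│5
4│♙ · · · ♙ · · ·│4
3│· · ♘ · · · · ♘│3
2│· ♙ ♙ ♙ · ♙ ♙ ♙│2
1│♖ · ♗ ♕ ♔ ♗ · ♖│1
  ─────────────────
  a b c d e f g h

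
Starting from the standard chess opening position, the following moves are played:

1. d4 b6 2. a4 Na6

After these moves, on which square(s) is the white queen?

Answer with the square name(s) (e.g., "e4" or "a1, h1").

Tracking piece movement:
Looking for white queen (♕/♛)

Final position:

  a b c d e f g h
  ─────────────────
8│♜ · ♝ ♛ ♚ ♝ ♞ ♜│8
7│♟ · ♟ ♟ ♟ ♟ ♟ ♟│7
6│♞ ♟ · · · · · ·│6
5│· · · · · · · ·│5
4│♙ · · ♙ · · · ·│4
3│· · · · · · · ·│3
2│· ♙ ♙ · ♙ ♙ ♙ ♙│2
1│♖ ♘ ♗ ♕ ♔ ♗ ♘ ♖│1
  ─────────────────
  a b c d e f g h


d1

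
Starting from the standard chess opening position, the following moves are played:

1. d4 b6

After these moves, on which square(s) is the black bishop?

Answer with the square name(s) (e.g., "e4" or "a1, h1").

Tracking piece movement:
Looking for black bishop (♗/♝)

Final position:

  a b c d e f g h
  ─────────────────
8│♜ ♞ ♝ ♛ ♚ ♝ ♞ ♜│8
7│♟ · ♟ ♟ ♟ ♟ ♟ ♟│7
6│· ♟ · · · · · ·│6
5│· · · · · · · ·│5
4│· · · ♙ · · · ·│4
3│· · · · · · · ·│3
2│♙ ♙ ♙ · ♙ ♙ ♙ ♙│2
1│♖ ♘ ♗ ♕ ♔ ♗ ♘ ♖│1
  ─────────────────
  a b c d e f g h


c8, f8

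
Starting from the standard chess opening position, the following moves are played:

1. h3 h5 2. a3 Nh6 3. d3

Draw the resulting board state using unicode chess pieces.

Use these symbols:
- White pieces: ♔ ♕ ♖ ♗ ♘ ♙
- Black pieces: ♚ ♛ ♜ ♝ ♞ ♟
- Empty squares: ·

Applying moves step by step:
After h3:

♜ ♞ ♝ ♛ ♚ ♝ ♞ ♜
♟ ♟ ♟ ♟ ♟ ♟ ♟ ♟
· · · · · · · ·
· · · · · · · ·
· · · · · · · ·
· · · · · · · ♙
♙ ♙ ♙ ♙ ♙ ♙ ♙ ·
♖ ♘ ♗ ♕ ♔ ♗ ♘ ♖


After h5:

♜ ♞ ♝ ♛ ♚ ♝ ♞ ♜
♟ ♟ ♟ ♟ ♟ ♟ ♟ ·
· · · · · · · ·
· · · · · · · ♟
· · · · · · · ·
· · · · · · · ♙
♙ ♙ ♙ ♙ ♙ ♙ ♙ ·
♖ ♘ ♗ ♕ ♔ ♗ ♘ ♖


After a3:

♜ ♞ ♝ ♛ ♚ ♝ ♞ ♜
♟ ♟ ♟ ♟ ♟ ♟ ♟ ·
· · · · · · · ·
· · · · · · · ♟
· · · · · · · ·
♙ · · · · · · ♙
· ♙ ♙ ♙ ♙ ♙ ♙ ·
♖ ♘ ♗ ♕ ♔ ♗ ♘ ♖


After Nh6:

♜ ♞ ♝ ♛ ♚ ♝ · ♜
♟ ♟ ♟ ♟ ♟ ♟ ♟ ·
· · · · · · · ♞
· · · · · · · ♟
· · · · · · · ·
♙ · · · · · · ♙
· ♙ ♙ ♙ ♙ ♙ ♙ ·
♖ ♘ ♗ ♕ ♔ ♗ ♘ ♖


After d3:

♜ ♞ ♝ ♛ ♚ ♝ · ♜
♟ ♟ ♟ ♟ ♟ ♟ ♟ ·
· · · · · · · ♞
· · · · · · · ♟
· · · · · · · ·
♙ · · ♙ · · · ♙
· ♙ ♙ · ♙ ♙ ♙ ·
♖ ♘ ♗ ♕ ♔ ♗ ♘ ♖



  a b c d e f g h
  ─────────────────
8│♜ ♞ ♝ ♛ ♚ ♝ · ♜│8
7│♟ ♟ ♟ ♟ ♟ ♟ ♟ ·│7
6│· · · · · · · ♞│6
5│· · · · · · · ♟│5
4│· · · · · · · ·│4
3│♙ · · ♙ · · · ♙│3
2│· ♙ ♙ · ♙ ♙ ♙ ·│2
1│♖ ♘ ♗ ♕ ♔ ♗ ♘ ♖│1
  ─────────────────
  a b c d e f g h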